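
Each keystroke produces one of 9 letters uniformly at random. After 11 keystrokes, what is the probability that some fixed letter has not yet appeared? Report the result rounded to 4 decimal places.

0.2737

Each keystroke misses the fixed letter with probability (9-1)/9 = 8/9, independently.
P(still missing after 11) = (8/9)^11 = 0.27373.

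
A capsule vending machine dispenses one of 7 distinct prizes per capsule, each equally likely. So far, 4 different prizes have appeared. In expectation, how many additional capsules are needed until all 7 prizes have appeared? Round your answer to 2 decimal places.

12.83

From k distinct to k+1 distinct takes on average 7/(7-k) capsules.
Sum over k = 4,...,6: E = 7/3 + 7/2 + 7/1 = 12.833.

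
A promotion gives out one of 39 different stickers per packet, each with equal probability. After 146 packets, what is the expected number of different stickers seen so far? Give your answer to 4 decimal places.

For each sticker, P(seen in 146 packets) = 1 - (38/39)^146 = 0.97746.
By linearity of expectation, E[distinct seen] = 39·(1 - (38/39)^146) = 38.12090.

38.1209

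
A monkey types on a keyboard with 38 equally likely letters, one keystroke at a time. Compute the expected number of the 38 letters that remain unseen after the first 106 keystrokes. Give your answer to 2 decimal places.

For each letter, P(unseen after 106) = (37/38)^106 = 0.059.
By linearity of expectation, E[unseen] = 38·(37/38)^106 = 2.250.

2.25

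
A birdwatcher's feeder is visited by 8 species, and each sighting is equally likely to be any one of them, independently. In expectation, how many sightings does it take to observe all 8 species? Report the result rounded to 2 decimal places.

Split into phases: going from k distinct to k+1 distinct takes on average 8/(8-k) sightings.
E[T] = 8/8 + 8/7 + 8/6 + ... + 8/2 + 8/1 = 8·H_{8}.
H_{8} = 2.718, so E[T] = 21.743.

21.74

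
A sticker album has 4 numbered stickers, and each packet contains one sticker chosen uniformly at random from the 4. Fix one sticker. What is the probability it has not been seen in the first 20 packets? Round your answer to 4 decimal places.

On each packet the fixed sticker fails to appear with probability 3/4.
P(still missing after 20) = (3/4)^20 = 0.00317.

0.0032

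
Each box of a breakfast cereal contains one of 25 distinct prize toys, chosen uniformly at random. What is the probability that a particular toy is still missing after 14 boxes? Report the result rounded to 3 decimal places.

Each box misses the fixed toy with probability (25-1)/25 = 24/25, independently.
P(still missing after 14) = (24/25)^14 = 0.5647.

0.565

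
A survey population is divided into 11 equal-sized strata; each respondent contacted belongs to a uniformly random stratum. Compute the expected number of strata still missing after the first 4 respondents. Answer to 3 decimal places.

7.513

For each stratum, P(unseen after 4) = (10/11)^4 = 0.6830.
By linearity of expectation, E[unseen] = 11·(10/11)^4 = 7.5131.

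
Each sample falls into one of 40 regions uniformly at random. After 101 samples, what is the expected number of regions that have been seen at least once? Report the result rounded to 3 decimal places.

For each region, P(seen in 101 samples) = 1 - (39/40)^101 = 0.9225.
By linearity of expectation, E[distinct seen] = 40·(1 - (39/40)^101) = 36.8988.

36.899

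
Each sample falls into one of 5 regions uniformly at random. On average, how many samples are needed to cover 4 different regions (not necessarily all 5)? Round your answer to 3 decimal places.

6.417

With k distinct regions already seen, the next new one arrives after an expected 5/(5-k) samples.
Sum over k = 0,...,3: E = 5/5 + 5/4 + 5/3 + 5/2 = 6.4167.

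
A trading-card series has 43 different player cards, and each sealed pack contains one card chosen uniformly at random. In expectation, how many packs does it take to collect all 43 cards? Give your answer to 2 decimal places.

Split into phases: going from k distinct to k+1 distinct takes on average 43/(43-k) packs.
E[T] = 43/43 + 43/42 + 43/41 + ... + 43/2 + 43/1 = 43·H_{43}.
H_{43} = 4.350, so E[T] = 187.050.

187.05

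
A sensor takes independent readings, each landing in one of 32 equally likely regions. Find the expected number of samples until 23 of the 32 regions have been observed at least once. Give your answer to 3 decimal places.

39.345

Going from k to k+1 distinct takes a geometric number of samples with mean 32/(32-k).
Sum over k = 0,...,22: E = 32/32 + 32/31 + 32/30 + ... + 32/11 + 32/10 = 39.3449.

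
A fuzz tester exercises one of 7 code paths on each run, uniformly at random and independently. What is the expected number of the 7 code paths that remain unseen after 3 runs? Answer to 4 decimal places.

For each code path, P(unseen after 3) = (6/7)^3 = 0.62974.
By linearity of expectation, E[unseen] = 7·(6/7)^3 = 4.40816.

4.4082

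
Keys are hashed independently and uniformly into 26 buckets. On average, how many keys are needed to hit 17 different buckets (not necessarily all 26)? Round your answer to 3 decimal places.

26.662

With k distinct buckets already seen, the next new one arrives after an expected 26/(26-k) keys.
Sum over k = 0,...,16: E = 26/26 + 26/25 + 26/24 + ... + 26/11 + 26/10 = 26.6617.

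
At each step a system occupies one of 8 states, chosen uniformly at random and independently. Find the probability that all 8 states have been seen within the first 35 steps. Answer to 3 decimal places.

Let A_i be the event that state i is missing after 35 steps. By inclusion–exclusion on the A_i,
P(all seen) = Σ_{j=0}^{8} (-1)^j C(8,j)((8-j)/8)^35
= 1.0000 - 0.0747 + 0.0012 - 0.0000 + 0.0000 - 0.0000 + 0.0000 - 0.0000 + 0.0000
= 0.9265.

0.926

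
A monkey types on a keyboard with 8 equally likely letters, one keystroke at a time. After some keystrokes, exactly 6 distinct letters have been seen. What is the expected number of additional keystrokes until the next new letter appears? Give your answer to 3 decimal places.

The number of keystrokes until the next new letter is geometric with success probability 2/8, so its mean is 8/2.
E = 8/2 = 4.0000.

4.000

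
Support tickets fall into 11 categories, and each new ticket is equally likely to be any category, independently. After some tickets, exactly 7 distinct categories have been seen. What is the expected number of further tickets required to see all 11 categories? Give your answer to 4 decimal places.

With k distinct categories already seen, the next new one takes an expected 11/(11-k) tickets.
Sum over k = 7,...,10: E = 11/4 + 11/3 + 11/2 + 11/1 = 22.91667.

22.9167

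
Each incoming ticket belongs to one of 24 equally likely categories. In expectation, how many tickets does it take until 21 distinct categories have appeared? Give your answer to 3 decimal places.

Going from k to k+1 distinct takes a geometric number of tickets with mean 24/(24-k).
Sum over k = 0,...,20: E = 24/24 + 24/23 + 24/22 + ... + 24/5 + 24/4 = 46.6230.

46.623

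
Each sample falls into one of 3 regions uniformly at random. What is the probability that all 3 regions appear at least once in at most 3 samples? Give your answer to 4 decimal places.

Let A_i be the event that region i is missing after 3 samples. By inclusion–exclusion on the A_i,
P(all seen) = Σ_{j=0}^{3} (-1)^j C(3,j)((3-j)/3)^3
= 1.00000 - 0.88889 + 0.11111 - 0.00000
= 0.22222.

0.2222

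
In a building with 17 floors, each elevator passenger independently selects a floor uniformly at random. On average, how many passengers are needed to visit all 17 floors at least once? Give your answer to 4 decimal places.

58.4724

The wait to go from k to k+1 distinct floors is geometric with mean 17/(17-k).
E[T] = 17/17 + 17/16 + 17/15 + ... + 17/2 + 17/1 = 17·H_{17}.
H_{17} = 3.43955, so E[T] = 58.47239.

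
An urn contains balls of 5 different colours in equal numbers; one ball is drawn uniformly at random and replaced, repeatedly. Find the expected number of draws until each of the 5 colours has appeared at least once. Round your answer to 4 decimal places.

11.4167

Split into phases: going from k distinct to k+1 distinct takes on average 5/(5-k) draws.
E[T] = 5/5 + 5/4 + 5/3 + 5/2 + 5/1 = 5·H_{5}.
H_{5} = 2.28333, so E[T] = 11.41667.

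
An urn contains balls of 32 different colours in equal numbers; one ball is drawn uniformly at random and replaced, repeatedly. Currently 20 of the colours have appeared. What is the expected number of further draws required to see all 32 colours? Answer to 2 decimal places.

99.30

From k distinct to k+1 distinct takes on average 32/(32-k) draws.
Sum over k = 20,...,31: E = 32/12 + 32/11 + 32/10 + ... + 32/2 + 32/1 = 99.303.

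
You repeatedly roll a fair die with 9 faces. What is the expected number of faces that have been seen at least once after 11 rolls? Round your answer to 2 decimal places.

For each face, P(seen in 11 rolls) = 1 - (8/9)^11 = 0.726.
By linearity of expectation, E[distinct seen] = 9·(1 - (8/9)^11) = 6.536.

6.54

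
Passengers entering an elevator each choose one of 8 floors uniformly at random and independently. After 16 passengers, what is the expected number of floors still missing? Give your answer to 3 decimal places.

0.945

For each floor, P(unseen after 16) = (7/8)^16 = 0.1181.
By linearity of expectation, E[unseen] = 8·(7/8)^16 = 0.9445.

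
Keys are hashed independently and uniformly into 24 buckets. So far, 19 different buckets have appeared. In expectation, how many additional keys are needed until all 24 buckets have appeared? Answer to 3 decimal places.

54.800

With k distinct buckets already seen, the next new one takes an expected 24/(24-k) keys.
Sum over k = 19,...,23: E = 24/5 + 24/4 + 24/3 + 24/2 + 24/1 = 54.8000.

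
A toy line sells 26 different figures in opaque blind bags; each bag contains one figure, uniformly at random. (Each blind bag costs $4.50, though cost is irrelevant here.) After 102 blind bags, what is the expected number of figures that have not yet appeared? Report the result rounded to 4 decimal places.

0.4760

For each figure, P(unseen after 102) = (25/26)^102 = 0.01831.
By linearity of expectation, E[unseen] = 26·(25/26)^102 = 0.47596.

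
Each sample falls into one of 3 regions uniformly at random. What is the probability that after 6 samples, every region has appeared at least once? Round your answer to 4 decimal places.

0.7407

Let A_i be the event that region i is missing after 6 samples. By inclusion–exclusion on the A_i,
P(all seen) = Σ_{j=0}^{3} (-1)^j C(3,j)((3-j)/3)^6
= 1.00000 - 0.26337 + 0.00412 - 0.00000
= 0.74074.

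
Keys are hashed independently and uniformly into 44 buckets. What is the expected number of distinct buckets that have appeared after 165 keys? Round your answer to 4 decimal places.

43.0090

For each bucket, P(seen in 165 keys) = 1 - (43/44)^165 = 0.97748.
By linearity of expectation, E[distinct seen] = 44·(1 - (43/44)^165) = 43.00904.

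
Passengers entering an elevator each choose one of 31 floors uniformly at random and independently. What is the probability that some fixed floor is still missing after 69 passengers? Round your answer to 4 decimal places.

Each passenger misses the fixed floor with probability (31-1)/31 = 30/31, independently.
P(still missing after 69) = (30/31)^69 = 0.10409.

0.1041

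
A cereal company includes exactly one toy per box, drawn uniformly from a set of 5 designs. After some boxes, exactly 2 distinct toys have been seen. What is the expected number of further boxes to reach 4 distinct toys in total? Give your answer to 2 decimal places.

With k distinct toys already seen, the next new one takes an expected 5/(5-k) boxes.
Sum over k = 2,...,3: E = 5/3 + 5/2 = 4.167.

4.17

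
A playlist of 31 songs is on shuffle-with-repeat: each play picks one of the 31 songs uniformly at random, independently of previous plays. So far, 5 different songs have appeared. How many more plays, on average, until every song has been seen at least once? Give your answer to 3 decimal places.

With k distinct songs already seen, the next new one takes an expected 31/(31-k) plays.
Sum over k = 5,...,30: E = 31/26 + 31/25 + 31/24 + ... + 31/2 + 31/1 = 119.4870.

119.487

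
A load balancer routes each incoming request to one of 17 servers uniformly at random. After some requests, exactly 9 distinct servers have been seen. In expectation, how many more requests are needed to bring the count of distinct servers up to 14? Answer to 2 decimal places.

15.04

From k distinct to k+1 distinct takes on average 17/(17-k) requests.
Sum over k = 9,...,13: E = 17/8 + 17/7 + 17/6 + 17/5 + 17/4 = 15.037.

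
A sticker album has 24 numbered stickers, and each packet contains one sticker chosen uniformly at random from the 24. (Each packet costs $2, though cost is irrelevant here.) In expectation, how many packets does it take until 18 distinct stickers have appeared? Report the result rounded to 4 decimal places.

Going from k to k+1 distinct takes a geometric number of packets with mean 24/(24-k).
Sum over k = 0,...,17: E = 24/24 + 24/23 + 24/22 + ... + 24/8 + 24/7 = 31.82300.

31.8230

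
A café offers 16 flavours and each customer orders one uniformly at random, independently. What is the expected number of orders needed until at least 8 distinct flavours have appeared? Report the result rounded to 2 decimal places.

Going from k to k+1 distinct takes a geometric number of orders with mean 16/(16-k).
Sum over k = 0,...,7: E = 16/16 + 16/15 + 16/14 + ... + 16/10 + 16/9 = 10.606.

10.61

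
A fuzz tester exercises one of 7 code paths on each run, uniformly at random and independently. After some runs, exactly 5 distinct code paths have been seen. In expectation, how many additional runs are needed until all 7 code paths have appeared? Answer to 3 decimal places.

10.500

With k distinct code paths already seen, the next new one takes an expected 7/(7-k) runs.
Sum over k = 5,...,6: E = 7/2 + 7/1 = 10.5000.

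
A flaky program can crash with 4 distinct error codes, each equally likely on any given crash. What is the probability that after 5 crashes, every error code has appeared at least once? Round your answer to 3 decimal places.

Let A_i be the event that error code i is missing after 5 crashes. By inclusion–exclusion on the A_i,
P(all seen) = Σ_{j=0}^{4} (-1)^j C(4,j)((4-j)/4)^5
= 1.0000 - 0.9492 + 0.1875 - 0.0039 + 0.0000
= 0.2344.

0.234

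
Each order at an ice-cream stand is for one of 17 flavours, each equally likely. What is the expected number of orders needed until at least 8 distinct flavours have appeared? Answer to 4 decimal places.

10.3799

With k distinct flavours already seen, the next new one arrives after an expected 17/(17-k) orders.
Sum over k = 0,...,7: E = 17/17 + 17/16 + 17/15 + ... + 17/11 + 17/10 = 10.37993.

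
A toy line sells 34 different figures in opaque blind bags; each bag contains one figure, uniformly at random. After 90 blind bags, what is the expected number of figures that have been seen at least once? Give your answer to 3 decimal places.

For each figure, P(seen in 90 blind bags) = 1 - (33/34)^90 = 0.9319.
By linearity of expectation, E[distinct seen] = 34·(1 - (33/34)^90) = 31.6846.

31.685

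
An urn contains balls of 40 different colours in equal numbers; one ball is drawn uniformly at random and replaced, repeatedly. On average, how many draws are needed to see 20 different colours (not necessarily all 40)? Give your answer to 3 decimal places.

27.232

Going from k to k+1 distinct takes a geometric number of draws with mean 40/(40-k).
Sum over k = 0,...,19: E = 40/40 + 40/39 + 40/38 + ... + 40/22 + 40/21 = 27.2321.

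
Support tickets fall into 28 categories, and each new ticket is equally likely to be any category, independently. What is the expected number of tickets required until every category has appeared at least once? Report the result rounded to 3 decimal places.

Split into phases: going from k distinct to k+1 distinct takes on average 28/(28-k) tickets.
E[T] = 28/28 + 28/27 + 28/26 + ... + 28/2 + 28/1 = 28·H_{28}.
H_{28} = 3.9272, so E[T] = 109.9608.

109.961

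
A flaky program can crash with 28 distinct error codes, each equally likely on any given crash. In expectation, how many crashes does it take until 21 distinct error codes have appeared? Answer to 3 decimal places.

With k distinct error codes already seen, the next new one arrives after an expected 28/(28-k) crashes.
Sum over k = 0,...,20: E = 28/28 + 28/27 + 28/26 + ... + 28/9 + 28/8 = 37.3608.

37.361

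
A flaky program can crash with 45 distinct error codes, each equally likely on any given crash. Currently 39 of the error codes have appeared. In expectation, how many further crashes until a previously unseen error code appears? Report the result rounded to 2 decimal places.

7.50

Each crash yields a new error code with probability (45-39)/45 = 6/45, so the wait is geometric with mean 45/6.
E = 45/6 = 7.500.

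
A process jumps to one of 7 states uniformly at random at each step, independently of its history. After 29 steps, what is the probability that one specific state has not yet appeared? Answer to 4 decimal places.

0.0114

Each step misses the fixed state with probability (7-1)/7 = 6/7, independently.
P(still missing after 29) = (6/7)^29 = 0.01144.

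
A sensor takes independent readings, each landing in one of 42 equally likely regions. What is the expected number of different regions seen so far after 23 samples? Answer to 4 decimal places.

17.8707

For each region, P(seen in 23 samples) = 1 - (41/42)^23 = 0.42549.
By linearity of expectation, E[distinct seen] = 42·(1 - (41/42)^23) = 17.87072.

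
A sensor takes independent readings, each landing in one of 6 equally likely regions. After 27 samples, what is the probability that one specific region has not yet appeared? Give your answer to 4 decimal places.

Each sample misses the fixed region with probability (6-1)/6 = 5/6, independently.
P(still missing after 27) = (5/6)^27 = 0.00728.

0.0073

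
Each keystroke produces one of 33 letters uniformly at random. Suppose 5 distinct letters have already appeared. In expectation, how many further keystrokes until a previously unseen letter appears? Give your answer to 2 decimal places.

Each keystroke yields a new letter with probability (33-5)/33 = 28/33, so the wait is geometric with mean 33/28.
E = 33/28 = 1.179.

1.18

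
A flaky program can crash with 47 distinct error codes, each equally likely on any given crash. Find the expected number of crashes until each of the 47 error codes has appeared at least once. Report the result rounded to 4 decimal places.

208.5843

The wait to go from k to k+1 distinct error codes is geometric with mean 47/(47-k).
E[T] = 47/47 + 47/46 + 47/45 + ... + 47/2 + 47/1 = 47·H_{47}.
H_{47} = 4.43796, so E[T] = 208.58430.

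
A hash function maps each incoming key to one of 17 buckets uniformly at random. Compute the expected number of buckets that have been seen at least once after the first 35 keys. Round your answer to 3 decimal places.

14.963

For each bucket, P(seen in 35 keys) = 1 - (16/17)^35 = 0.8802.
By linearity of expectation, E[distinct seen] = 17·(1 - (16/17)^35) = 14.9633.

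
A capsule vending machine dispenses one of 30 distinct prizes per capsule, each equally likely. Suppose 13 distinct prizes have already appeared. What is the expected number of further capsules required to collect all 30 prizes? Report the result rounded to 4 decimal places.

With k distinct prizes already seen, the next new one takes an expected 30/(30-k) capsules.
Sum over k = 13,...,29: E = 30/17 + 30/16 + 30/15 + ... + 30/2 + 30/1 = 103.18658.

103.1866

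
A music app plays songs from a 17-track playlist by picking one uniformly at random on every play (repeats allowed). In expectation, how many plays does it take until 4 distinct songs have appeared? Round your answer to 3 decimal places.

4.410

Going from k to k+1 distinct takes a geometric number of plays with mean 17/(17-k).
Sum over k = 0,...,3: E = 17/17 + 17/16 + 17/15 + 17/14 = 4.4101.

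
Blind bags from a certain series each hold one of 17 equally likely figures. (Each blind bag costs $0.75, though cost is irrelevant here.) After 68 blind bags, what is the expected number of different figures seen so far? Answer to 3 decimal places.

16.725

For each figure, P(seen in 68 blind bags) = 1 - (16/17)^68 = 0.9838.
By linearity of expectation, E[distinct seen] = 17·(1 - (16/17)^68) = 16.7245.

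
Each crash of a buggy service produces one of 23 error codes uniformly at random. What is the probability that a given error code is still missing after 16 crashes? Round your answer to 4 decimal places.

0.4910

Each crash misses the fixed error code with probability (23-1)/23 = 22/23, independently.
P(still missing after 16) = (22/23)^16 = 0.49104.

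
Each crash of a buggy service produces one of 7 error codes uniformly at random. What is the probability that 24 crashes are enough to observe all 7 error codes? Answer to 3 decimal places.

0.833

Let A_i be the event that error code i is missing after 24 crashes. By inclusion–exclusion on the A_i,
P(all seen) = Σ_{j=0}^{7} (-1)^j C(7,j)((7-j)/7)^24
= 1.0000 - 0.1731 + 0.0065 - 0.0001 + 0.0000 - 0.0000 + 0.0000 - 0.0000
= 0.8334.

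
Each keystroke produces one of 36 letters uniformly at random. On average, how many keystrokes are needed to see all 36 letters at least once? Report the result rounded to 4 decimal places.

150.2841

After k distinct letters have appeared, the next keystroke gives a new one with probability (36-k)/36, so the expected wait for the (k+1)-th is 36/(36-k).
E[T] = 36/36 + 36/35 + 36/34 + ... + 36/2 + 36/1 = 36·H_{36}.
H_{36} = 4.17456, so E[T] = 150.28413.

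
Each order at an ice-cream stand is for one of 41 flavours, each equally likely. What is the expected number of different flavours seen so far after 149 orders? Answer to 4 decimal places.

For each flavour, P(seen in 149 orders) = 1 - (40/41)^149 = 0.97476.
By linearity of expectation, E[distinct seen] = 41·(1 - (40/41)^149) = 39.96503.

39.9650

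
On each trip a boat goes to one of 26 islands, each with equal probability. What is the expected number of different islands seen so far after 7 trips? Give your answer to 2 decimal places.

6.24

For each island, P(seen in 7 trips) = 1 - (25/26)^7 = 0.240.
By linearity of expectation, E[distinct seen] = 26·(1 - (25/26)^7) = 6.242.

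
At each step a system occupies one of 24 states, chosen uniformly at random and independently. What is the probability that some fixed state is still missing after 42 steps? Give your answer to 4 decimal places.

Each step misses the fixed state with probability (24-1)/24 = 23/24, independently.
P(still missing after 42) = (23/24)^42 = 0.16738.

0.1674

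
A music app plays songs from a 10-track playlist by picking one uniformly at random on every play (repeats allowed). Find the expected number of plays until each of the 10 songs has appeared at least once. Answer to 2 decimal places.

Split into phases: going from k distinct to k+1 distinct takes on average 10/(10-k) plays.
E[T] = 10/10 + 10/9 + 10/8 + ... + 10/2 + 10/1 = 10·H_{10}.
H_{10} = 2.929, so E[T] = 29.290.

29.29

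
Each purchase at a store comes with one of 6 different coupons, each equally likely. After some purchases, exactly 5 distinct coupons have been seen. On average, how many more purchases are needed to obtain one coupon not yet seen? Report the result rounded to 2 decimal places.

The number of purchases until the next new coupon is geometric with success probability 1/6, so its mean is 6/1.
E = 6/1 = 6.000.

6.00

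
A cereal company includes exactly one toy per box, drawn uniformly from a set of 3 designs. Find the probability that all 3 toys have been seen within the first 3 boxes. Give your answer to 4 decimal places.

Let A_i be the event that toy i is missing after 3 boxes. By inclusion–exclusion on the A_i,
P(all seen) = Σ_{j=0}^{3} (-1)^j C(3,j)((3-j)/3)^3
= 1.00000 - 0.88889 + 0.11111 - 0.00000
= 0.22222.

0.2222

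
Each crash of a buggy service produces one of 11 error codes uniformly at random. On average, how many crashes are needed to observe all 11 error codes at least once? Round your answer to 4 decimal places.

After k distinct error codes have appeared, the next crash gives a new one with probability (11-k)/11, so the expected wait for the (k+1)-th is 11/(11-k).
E[T] = 11/11 + 11/10 + 11/9 + ... + 11/2 + 11/1 = 11·H_{11}.
H_{11} = 3.01988, so E[T] = 33.21865.

33.2187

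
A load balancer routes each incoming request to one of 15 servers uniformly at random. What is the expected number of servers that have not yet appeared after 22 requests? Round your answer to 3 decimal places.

For each server, P(unseen after 22) = (14/15)^22 = 0.2192.
By linearity of expectation, E[unseen] = 15·(14/15)^22 = 3.2878.

3.288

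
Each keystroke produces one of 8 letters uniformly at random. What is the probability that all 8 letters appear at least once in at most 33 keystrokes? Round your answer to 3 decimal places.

0.905

Let A_i be the event that letter i is missing after 33 keystrokes. By inclusion–exclusion on the A_i,
P(all seen) = Σ_{j=0}^{8} (-1)^j C(8,j)((8-j)/8)^33
= 1.0000 - 0.0976 + 0.0021 - 0.0000 + 0.0000 - 0.0000 + 0.0000 - 0.0000 + 0.0000
= 0.9045.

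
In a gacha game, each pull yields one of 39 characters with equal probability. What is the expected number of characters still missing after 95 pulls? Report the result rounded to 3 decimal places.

3.307

For each character, P(unseen after 95) = (38/39)^95 = 0.0848.
By linearity of expectation, E[unseen] = 39·(38/39)^95 = 3.3065.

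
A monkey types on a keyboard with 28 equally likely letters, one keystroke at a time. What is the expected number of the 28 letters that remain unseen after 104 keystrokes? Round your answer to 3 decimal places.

For each letter, P(unseen after 104) = (27/28)^104 = 0.0228.
By linearity of expectation, E[unseen] = 28·(27/28)^104 = 0.6376.

0.638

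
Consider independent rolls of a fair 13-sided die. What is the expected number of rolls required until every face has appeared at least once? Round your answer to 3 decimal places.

41.342

After k distinct faces have appeared, the next roll gives a new one with probability (13-k)/13, so the expected wait for the (k+1)-th is 13/(13-k).
E[T] = 13/13 + 13/12 + 13/11 + ... + 13/2 + 13/1 = 13·H_{13}.
H_{13} = 3.1801, so E[T] = 41.3417.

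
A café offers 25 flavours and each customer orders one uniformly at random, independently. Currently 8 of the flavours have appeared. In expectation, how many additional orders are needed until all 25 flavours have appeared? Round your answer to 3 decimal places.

85.989

From k distinct to k+1 distinct takes on average 25/(25-k) orders.
Sum over k = 8,...,24: E = 25/17 + 25/16 + 25/15 + ... + 25/2 + 25/1 = 85.9888.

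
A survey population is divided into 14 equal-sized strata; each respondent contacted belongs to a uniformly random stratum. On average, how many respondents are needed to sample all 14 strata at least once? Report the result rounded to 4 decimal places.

The wait to go from k to k+1 distinct strata is geometric with mean 14/(14-k).
E[T] = 14/14 + 14/13 + 14/12 + ... + 14/2 + 14/1 = 14·H_{14}.
H_{14} = 3.25156, so E[T] = 45.52187.

45.5219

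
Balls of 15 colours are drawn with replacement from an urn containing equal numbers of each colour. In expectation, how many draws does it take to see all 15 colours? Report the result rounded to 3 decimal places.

Split into phases: going from k distinct to k+1 distinct takes on average 15/(15-k) draws.
E[T] = 15/15 + 15/14 + 15/13 + ... + 15/2 + 15/1 = 15·H_{15}.
H_{15} = 3.3182, so E[T] = 49.7734.

49.773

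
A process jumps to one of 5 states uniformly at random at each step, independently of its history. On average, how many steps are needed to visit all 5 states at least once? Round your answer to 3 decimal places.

11.417

After k distinct states have appeared, the next step gives a new one with probability (5-k)/5, so the expected wait for the (k+1)-th is 5/(5-k).
E[T] = 5/5 + 5/4 + 5/3 + 5/2 + 5/1 = 5·H_{5}.
H_{5} = 2.2833, so E[T] = 11.4167.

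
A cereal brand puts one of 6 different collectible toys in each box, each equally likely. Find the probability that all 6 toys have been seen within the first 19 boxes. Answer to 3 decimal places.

Let A_i be the event that toy i is missing after 19 boxes. By inclusion–exclusion on the A_i,
P(all seen) = Σ_{j=0}^{6} (-1)^j C(6,j)((6-j)/6)^19
= 1.0000 - 0.1878 + 0.0068 - 0.0000 + 0.0000 - 0.0000 + 0.0000
= 0.8189.

0.819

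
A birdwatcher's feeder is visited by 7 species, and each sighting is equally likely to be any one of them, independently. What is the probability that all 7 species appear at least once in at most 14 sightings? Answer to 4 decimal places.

Let A_i be the event that species i is missing after 14 sightings. By inclusion–exclusion on the A_i,
P(all seen) = Σ_{j=0}^{7} (-1)^j C(7,j)((7-j)/7)^14
= 1.00000 - 0.80880 + 0.18898 - 0.01385 + 0.00025 - 0.00000 + 0.00000 - 0.00000
= 0.36657.

0.3666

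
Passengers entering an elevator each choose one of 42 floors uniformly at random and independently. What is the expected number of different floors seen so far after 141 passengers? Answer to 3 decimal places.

For each floor, P(seen in 141 passengers) = 1 - (41/42)^141 = 0.9666.
By linearity of expectation, E[distinct seen] = 42·(1 - (41/42)^141) = 40.5952.

40.595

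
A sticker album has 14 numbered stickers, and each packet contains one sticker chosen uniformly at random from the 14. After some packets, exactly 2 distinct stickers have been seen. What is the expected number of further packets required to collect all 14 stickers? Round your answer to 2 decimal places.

43.44

From k distinct to k+1 distinct takes on average 14/(14-k) packets.
Sum over k = 2,...,13: E = 14/12 + 14/11 + 14/10 + ... + 14/2 + 14/1 = 43.445.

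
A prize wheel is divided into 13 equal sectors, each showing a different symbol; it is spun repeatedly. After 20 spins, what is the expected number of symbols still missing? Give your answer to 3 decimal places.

For each symbol, P(unseen after 20) = (12/13)^20 = 0.2017.
By linearity of expectation, E[unseen] = 13·(12/13)^20 = 2.6224.

2.622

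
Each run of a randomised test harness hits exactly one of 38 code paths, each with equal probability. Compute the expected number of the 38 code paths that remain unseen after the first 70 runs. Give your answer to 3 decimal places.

For each code path, P(unseen after 70) = (37/38)^70 = 0.1546.
By linearity of expectation, E[unseen] = 38·(37/38)^70 = 5.8756.

5.876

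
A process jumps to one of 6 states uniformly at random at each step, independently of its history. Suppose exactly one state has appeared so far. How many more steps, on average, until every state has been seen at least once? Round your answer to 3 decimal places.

With k distinct states already seen, the next new one takes an expected 6/(6-k) steps.
Sum over k = 1,...,5: E = 6/5 + 6/4 + 6/3 + 6/2 + 6/1 = 13.7000.

13.700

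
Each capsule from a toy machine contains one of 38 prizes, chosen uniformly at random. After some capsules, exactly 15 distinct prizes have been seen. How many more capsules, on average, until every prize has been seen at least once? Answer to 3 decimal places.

With k distinct prizes already seen, the next new one takes an expected 38/(38-k) capsules.
Sum over k = 15,...,37: E = 38/23 + 38/22 + 38/21 + ... + 38/2 + 38/1 = 141.9031.

141.903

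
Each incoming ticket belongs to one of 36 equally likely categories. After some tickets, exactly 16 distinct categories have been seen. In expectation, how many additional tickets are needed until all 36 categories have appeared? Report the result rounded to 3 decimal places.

From k distinct to k+1 distinct takes on average 36/(36-k) tickets.
Sum over k = 16,...,35: E = 36/20 + 36/19 + 36/18 + ... + 36/2 + 36/1 = 129.5186.

129.519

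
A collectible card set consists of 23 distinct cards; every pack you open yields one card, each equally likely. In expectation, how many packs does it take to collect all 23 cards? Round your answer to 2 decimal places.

85.89

Split into phases: going from k distinct to k+1 distinct takes on average 23/(23-k) packs.
E[T] = 23/23 + 23/22 + 23/21 + ... + 23/2 + 23/1 = 23·H_{23}.
H_{23} = 3.734, so E[T] = 85.889.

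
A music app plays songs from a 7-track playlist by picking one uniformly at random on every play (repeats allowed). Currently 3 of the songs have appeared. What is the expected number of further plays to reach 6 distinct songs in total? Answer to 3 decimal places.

From k distinct to k+1 distinct takes on average 7/(7-k) plays.
Sum over k = 3,...,5: E = 7/4 + 7/3 + 7/2 = 7.5833.

7.583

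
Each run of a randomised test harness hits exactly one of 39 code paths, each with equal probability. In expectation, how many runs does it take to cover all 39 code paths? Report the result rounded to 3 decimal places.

After k distinct code paths have appeared, the next run gives a new one with probability (39-k)/39, so the expected wait for the (k+1)-th is 39/(39-k).
E[T] = 39/39 + 39/38 + 39/37 + ... + 39/2 + 39/1 = 39·H_{39}.
H_{39} = 4.2535, so E[T] = 165.8882.

165.888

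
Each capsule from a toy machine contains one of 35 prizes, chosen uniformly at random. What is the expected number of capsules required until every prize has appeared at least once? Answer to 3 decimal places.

The wait to go from k to k+1 distinct prizes is geometric with mean 35/(35-k).
E[T] = 35/35 + 35/34 + 35/33 + ... + 35/2 + 35/1 = 35·H_{35}.
H_{35} = 4.1468, so E[T] = 145.1373.

145.137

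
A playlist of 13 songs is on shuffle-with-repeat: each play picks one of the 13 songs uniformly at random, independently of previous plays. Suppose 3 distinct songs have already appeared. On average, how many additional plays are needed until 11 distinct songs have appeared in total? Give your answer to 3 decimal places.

The wait to go from k to k+1 distinct songs is geometric with mean 13/(13-k).
Sum over k = 3,...,10: E = 13/10 + 13/9 + 13/8 + ... + 13/4 + 13/3 = 18.5766.

18.577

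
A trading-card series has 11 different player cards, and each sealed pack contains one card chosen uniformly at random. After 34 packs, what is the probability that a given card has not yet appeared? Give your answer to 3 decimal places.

0.039

Each pack misses the fixed card with probability (11-1)/11 = 10/11, independently.
P(still missing after 34) = (10/11)^34 = 0.0391.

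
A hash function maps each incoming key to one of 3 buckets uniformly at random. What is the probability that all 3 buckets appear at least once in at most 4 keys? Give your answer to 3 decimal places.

0.444

Let A_i be the event that bucket i is missing after 4 keys. By inclusion–exclusion on the A_i,
P(all seen) = Σ_{j=0}^{3} (-1)^j C(3,j)((3-j)/3)^4
= 1.0000 - 0.5926 + 0.0370 - 0.0000
= 0.4444.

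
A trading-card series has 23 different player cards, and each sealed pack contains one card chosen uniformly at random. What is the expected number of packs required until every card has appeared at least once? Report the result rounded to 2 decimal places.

85.89

The wait to go from k to k+1 distinct cards is geometric with mean 23/(23-k).
E[T] = 23/23 + 23/22 + 23/21 + ... + 23/2 + 23/1 = 23·H_{23}.
H_{23} = 3.734, so E[T] = 85.889.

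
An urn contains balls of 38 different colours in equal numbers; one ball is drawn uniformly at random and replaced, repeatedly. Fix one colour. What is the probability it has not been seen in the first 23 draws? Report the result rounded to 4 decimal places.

On each draw the fixed colour fails to appear with probability 37/38.
P(still missing after 23) = (37/38)^23 = 0.54152.

0.5415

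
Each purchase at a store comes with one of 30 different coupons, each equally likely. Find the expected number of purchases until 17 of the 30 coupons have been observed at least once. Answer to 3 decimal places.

24.446

Going from k to k+1 distinct takes a geometric number of purchases with mean 30/(30-k).
Sum over k = 0,...,16: E = 30/30 + 30/29 + 30/28 + ... + 30/15 + 30/14 = 24.4456.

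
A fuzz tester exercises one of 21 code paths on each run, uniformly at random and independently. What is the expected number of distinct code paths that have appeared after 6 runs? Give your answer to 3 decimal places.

For each code path, P(seen in 6 runs) = 1 - (20/21)^6 = 0.2538.
By linearity of expectation, E[distinct seen] = 21·(1 - (20/21)^6) = 5.3295.

5.329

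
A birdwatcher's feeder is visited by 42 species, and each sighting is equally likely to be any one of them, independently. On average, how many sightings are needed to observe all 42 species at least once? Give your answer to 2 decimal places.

181.72

Split into phases: going from k distinct to k+1 distinct takes on average 42/(42-k) sightings.
E[T] = 42/42 + 42/41 + 42/40 + ... + 42/2 + 42/1 = 42·H_{42}.
H_{42} = 4.327, so E[T] = 181.723.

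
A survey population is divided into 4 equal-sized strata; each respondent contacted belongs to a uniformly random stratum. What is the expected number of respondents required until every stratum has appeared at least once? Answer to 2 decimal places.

After k distinct strata have appeared, the next respondent gives a new one with probability (4-k)/4, so the expected wait for the (k+1)-th is 4/(4-k).
E[T] = 4/4 + 4/3 + 4/2 + 4/1 = 4·H_{4}.
H_{4} = 2.083, so E[T] = 8.333.

8.33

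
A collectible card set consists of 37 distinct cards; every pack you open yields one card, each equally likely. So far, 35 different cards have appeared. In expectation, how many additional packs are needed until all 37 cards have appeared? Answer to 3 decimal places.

55.500

With k distinct cards already seen, the next new one takes an expected 37/(37-k) packs.
Sum over k = 35,...,36: E = 37/2 + 37/1 = 55.5000.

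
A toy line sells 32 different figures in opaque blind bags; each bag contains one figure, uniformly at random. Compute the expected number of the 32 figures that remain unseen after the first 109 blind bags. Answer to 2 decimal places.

For each figure, P(unseen after 109) = (31/32)^109 = 0.031.
By linearity of expectation, E[unseen] = 32·(31/32)^109 = 1.005.

1.01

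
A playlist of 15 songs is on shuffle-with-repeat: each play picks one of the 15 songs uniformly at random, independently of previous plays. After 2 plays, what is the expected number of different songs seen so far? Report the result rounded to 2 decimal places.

1.93

For each song, P(seen in 2 plays) = 1 - (14/15)^2 = 0.129.
By linearity of expectation, E[distinct seen] = 15·(1 - (14/15)^2) = 1.933.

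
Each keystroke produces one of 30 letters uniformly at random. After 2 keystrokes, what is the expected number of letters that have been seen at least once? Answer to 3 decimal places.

1.967

For each letter, P(seen in 2 keystrokes) = 1 - (29/30)^2 = 0.0656.
By linearity of expectation, E[distinct seen] = 30·(1 - (29/30)^2) = 1.9667.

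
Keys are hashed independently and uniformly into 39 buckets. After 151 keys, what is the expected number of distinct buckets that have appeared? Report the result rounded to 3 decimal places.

38.228

For each bucket, P(seen in 151 keys) = 1 - (38/39)^151 = 0.9802.
By linearity of expectation, E[distinct seen] = 39·(1 - (38/39)^151) = 38.2280.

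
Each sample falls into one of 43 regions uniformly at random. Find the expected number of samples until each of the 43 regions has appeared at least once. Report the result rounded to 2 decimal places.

The wait to go from k to k+1 distinct regions is geometric with mean 43/(43-k).
E[T] = 43/43 + 43/42 + 43/41 + ... + 43/2 + 43/1 = 43·H_{43}.
H_{43} = 4.350, so E[T] = 187.050.

187.05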